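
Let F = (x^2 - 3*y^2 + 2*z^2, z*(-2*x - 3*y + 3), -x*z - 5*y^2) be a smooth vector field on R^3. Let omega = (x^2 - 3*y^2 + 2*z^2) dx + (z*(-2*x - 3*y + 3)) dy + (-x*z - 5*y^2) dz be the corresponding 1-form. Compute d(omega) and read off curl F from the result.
d(omega) = (2*x - 7*y - 3) dy ∧ dz + (5*z) dz ∧ dx + (6*y - 2*z) dx ∧ dy; curl F = (2*x - 7*y - 3, 5*z, 6*y - 2*z)

d omega = sum_{i<j} (∂f_j/∂x_i - ∂f_i/∂x_j) dx_i ∧ dx_j. Under the identification (dy ∧ dz, dz ∧ dx, dx ∧ dy) ↔ (e_x, e_y, e_z), the coefficients are exactly the components of curl F. Compute:
  ∂R/∂y - ∂Q/∂z = (-10*y) - (-2*x - 3*y + 3) = 2*x - 7*y - 3
  ∂P/∂z - ∂R/∂x = (4*z) - (-z) = 5*z
  ∂Q/∂x - ∂P/∂y = (-2*z) - (-6*y) = 6*y - 2*z.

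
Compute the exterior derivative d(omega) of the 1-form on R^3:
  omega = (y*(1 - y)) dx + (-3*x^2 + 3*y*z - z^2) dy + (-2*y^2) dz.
d(omega) = (-6*x + 2*y - 1) dx ∧ dy + (-7*y + 2*z) dy ∧ dz

For a 1-form omega = sum_i f_i dx_i, the exterior derivative is
  d(omega) = sum_{i < j} (∂f_j/∂x_i - ∂f_i/∂x_j) dx_i ∧ dx_j.
  coefficient of dx ∧ dy: ∂f_2/∂x - ∂f_1/∂y = ∂(-3*x^2 + 3*y*z - z^2)/∂x - ∂(y*(1 - y))/∂y = -6*x + 2*y - 1
  coefficient of dy ∧ dz: ∂f_3/∂y - ∂f_2/∂z = ∂(-2*y^2)/∂y - ∂(-3*x^2 + 3*y*z - z^2)/∂z = -7*y + 2*z
Assembling: d(omega) = (-6*x + 2*y - 1) dx ∧ dy + (-7*y + 2*z) dy ∧ dz.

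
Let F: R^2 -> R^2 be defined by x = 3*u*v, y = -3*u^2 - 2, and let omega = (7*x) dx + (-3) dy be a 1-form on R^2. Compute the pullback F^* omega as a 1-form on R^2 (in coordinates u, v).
F^* omega = (9*u*(7*v^2 + 2)) du + (63*u^2*v) dv

Using F^*(f dg) = (f ∘ F) d(g ∘ F), substitute each coordinate x_i by F_i(u, v) in f_i, and replace dx_i by d F_i = (∂F_i/∂u) du + (∂F_i/∂v) dv.
  For the x component: f_1(F) = 21*u*v; d F_1 = (3*v) du + (3*u) dv
  For the y component: f_2(F) = -3; d F_2 = (-6*u) du + (0) dv
Combining and collecting du, dv coefficients:
  coeff of du: 9*u*(7*v^2 + 2)
  coeff of dv: 63*u^2*v
F^* omega = (9*u*(7*v^2 + 2)) du + (63*u^2*v) dv.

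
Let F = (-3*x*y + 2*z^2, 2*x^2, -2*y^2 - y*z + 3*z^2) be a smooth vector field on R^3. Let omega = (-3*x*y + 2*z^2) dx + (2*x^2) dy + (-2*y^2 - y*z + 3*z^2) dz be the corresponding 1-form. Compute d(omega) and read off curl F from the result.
d(omega) = (-4*y - z) dy ∧ dz + (4*z) dz ∧ dx + (7*x) dx ∧ dy; curl F = (-4*y - z, 4*z, 7*x)

d omega = sum_{i<j} (∂f_j/∂x_i - ∂f_i/∂x_j) dx_i ∧ dx_j. Under the identification (dy ∧ dz, dz ∧ dx, dx ∧ dy) ↔ (e_x, e_y, e_z), the coefficients are exactly the components of curl F. Compute:
  ∂R/∂y - ∂Q/∂z = (-4*y - z) - (0) = -4*y - z
  ∂P/∂z - ∂R/∂x = (4*z) - (0) = 4*z
  ∂Q/∂x - ∂P/∂y = (4*x) - (-3*x) = 7*x.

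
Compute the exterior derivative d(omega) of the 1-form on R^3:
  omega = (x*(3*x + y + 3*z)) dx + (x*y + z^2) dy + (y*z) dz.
d(omega) = (-x + y) dx ∧ dy + (-3*x) dx ∧ dz + (-z) dy ∧ dz

For a 1-form omega = sum_i f_i dx_i, the exterior derivative is
  d(omega) = sum_{i < j} (∂f_j/∂x_i - ∂f_i/∂x_j) dx_i ∧ dx_j.
  coefficient of dx ∧ dy: ∂f_2/∂x - ∂f_1/∂y = ∂(x*y + z^2)/∂x - ∂(x*(3*x + y + 3*z))/∂y = -x + y
  coefficient of dx ∧ dz: ∂f_3/∂x - ∂f_1/∂z = ∂(y*z)/∂x - ∂(x*(3*x + y + 3*z))/∂z = -3*x
  coefficient of dy ∧ dz: ∂f_3/∂y - ∂f_2/∂z = ∂(y*z)/∂y - ∂(x*y + z^2)/∂z = -z
Assembling: d(omega) = (-x + y) dx ∧ dy + (-3*x) dx ∧ dz + (-z) dy ∧ dz.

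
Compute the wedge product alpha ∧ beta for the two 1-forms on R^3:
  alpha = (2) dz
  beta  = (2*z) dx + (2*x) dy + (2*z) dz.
alpha ∧ beta = (-4*z) dx ∧ dz + (-4*x) dy ∧ dz

Distribute the wedge, using dx_i ∧ dx_j = -dx_j ∧ dx_i and dx_i ∧ dx_i = 0. For each pair (i, j) with i < j, the coefficient of dx_i ∧ dx_j in alpha ∧ beta is (alpha_i * beta_j - alpha_j * beta_i). Collecting: alpha ∧ beta = (-4*z) dx ∧ dz + (-4*x) dy ∧ dz.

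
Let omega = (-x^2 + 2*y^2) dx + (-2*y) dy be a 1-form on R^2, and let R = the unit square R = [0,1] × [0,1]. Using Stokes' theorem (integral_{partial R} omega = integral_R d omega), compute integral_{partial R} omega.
integral_(partial R) omega = -2

Stokes: integral_partial_R omega = integral_R d omega with d omega = (∂Q/∂x - ∂P/∂y) dx ∧ dy.
  ∂Q/∂x = 0
  ∂P/∂y = 4*y
  integrand = ∂Q/∂x - ∂P/∂y = -4*y.
Integrating over R: integral_0^1 integral_0^1 (-4*y) dx dy = -2.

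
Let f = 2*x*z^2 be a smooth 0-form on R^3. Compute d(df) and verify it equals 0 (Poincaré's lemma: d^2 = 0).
d(df) = 0

Step 1: df = sum_i (∂f/∂x_i) dx_i = (2*z^2) dx + (0) dy + (4*x*z) dz.
Step 2: Apply d again. Using the 1-form formula, the coefficient of dx ∧ dy in d(df) is ∂^2 f/∂x ∂y - ∂^2 f/∂y ∂x = (0) - (0) = 0 (equality of mixed partials for smooth f).
Similarly for dx ∧ dz and dy ∧ dz — all coefficients vanish. So d(df) = 0.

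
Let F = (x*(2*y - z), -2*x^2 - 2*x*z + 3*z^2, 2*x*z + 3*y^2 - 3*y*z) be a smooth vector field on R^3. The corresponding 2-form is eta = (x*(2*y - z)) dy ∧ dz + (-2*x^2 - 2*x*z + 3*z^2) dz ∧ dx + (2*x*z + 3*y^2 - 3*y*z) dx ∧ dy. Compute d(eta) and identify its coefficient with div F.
d(eta) = (2*x - y - z) dx ∧ dy ∧ dz; div F = 2*x - y - z

For a 2-form in R^3 of the form above, applying d gives a 3-form with coefficient ∂P/∂x + ∂Q/∂y + ∂R/∂z:
  ∂P/∂x = 2*y - z
  ∂Q/∂y = 0
  ∂R/∂z = 2*x - 3*y
Sum = 2*x - y - z, which is exactly div F.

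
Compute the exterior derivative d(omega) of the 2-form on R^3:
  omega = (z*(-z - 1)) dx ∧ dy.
d(omega) = (-2*z - 1) dx ∧ dy ∧ dz

For a 2-form omega = sum_{i<j} g_{ij} dx_i ∧ dx_j, the exterior derivative is
  d(omega) = sum_{i<j} d(g_{ij}) ∧ dx_i ∧ dx_j = sum_{i<j, k} (∂g_{ij}/∂x_k) dx_k ∧ dx_i ∧ dx_j.
Expand each term, using dx_k ∧ dx_i ∧ dx_j = sgn(permutation) dx_{(a)} ∧ dx_{(b)} ∧ dx_{(c)} with (a < b < c) sorted:
  d(z*(-z - 1)) includes (∂/∂z)(z*(-z - 1)) dz = (-2*z - 1) dz, which multiplied by dx ∧ dy gives (-2*z - 1) dx ∧ dy ∧ dz
Collecting like 3-forms: d(omega) = (-2*z - 1) dx ∧ dy ∧ dz.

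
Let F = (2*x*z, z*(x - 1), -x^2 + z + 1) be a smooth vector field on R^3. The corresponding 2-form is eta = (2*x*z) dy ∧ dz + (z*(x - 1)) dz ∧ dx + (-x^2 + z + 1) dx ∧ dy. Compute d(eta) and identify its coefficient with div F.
d(eta) = (2*z + 1) dx ∧ dy ∧ dz; div F = 2*z + 1

For a 2-form in R^3 of the form above, applying d gives a 3-form with coefficient ∂P/∂x + ∂Q/∂y + ∂R/∂z:
  ∂P/∂x = 2*z
  ∂Q/∂y = 0
  ∂R/∂z = 1
Sum = 2*z + 1, which is exactly div F.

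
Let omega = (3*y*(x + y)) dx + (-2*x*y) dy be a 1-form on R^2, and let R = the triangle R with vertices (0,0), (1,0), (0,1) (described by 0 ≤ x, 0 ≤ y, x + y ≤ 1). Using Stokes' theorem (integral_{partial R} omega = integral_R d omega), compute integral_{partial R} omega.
integral_(partial R) omega = -11/6

Stokes: integral_partial_R omega = integral_R d omega with d omega = (∂Q/∂x - ∂P/∂y) dx ∧ dy.
  ∂Q/∂x = -2*y
  ∂P/∂y = 3*x + 6*y
  integrand = ∂Q/∂x - ∂P/∂y = -3*x - 8*y.
Integrating over R: integral_0^1 integral_0^{1-x} (-3*x - 8*y) dy dx = -11/6.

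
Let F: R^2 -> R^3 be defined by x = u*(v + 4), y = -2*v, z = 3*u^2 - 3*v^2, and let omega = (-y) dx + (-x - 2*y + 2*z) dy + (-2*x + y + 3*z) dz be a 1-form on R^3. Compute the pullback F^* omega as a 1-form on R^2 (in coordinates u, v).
F^* omega = (54*u^3 - 12*u^2*v - 48*u^2 - 54*u*v^2 - 12*u*v + 2*v^2 + 8*v) du + (-54*u^2*v - 12*u^2 + 12*u*v^2 + 52*u*v + 8*u + 54*v^3 + 24*v^2 - 8*v) dv

Using F^*(f dg) = (f ∘ F) d(g ∘ F), substitute each coordinate x_i by F_i(u, v) in f_i, and replace dx_i by d F_i = (∂F_i/∂u) du + (∂F_i/∂v) dv.
  For the x component: f_1(F) = 2*v; d F_1 = (v + 4) du + (u) dv
  For the y component: f_2(F) = 6*u^2 - u*v - 4*u - 6*v^2 + 4*v; d F_2 = (0) du + (-2) dv
  For the z component: f_3(F) = 9*u^2 - 2*u*v - 8*u - 9*v^2 - 2*v; d F_3 = (6*u) du + (-6*v) dv
Combining and collecting du, dv coefficients:
  coeff of du: 54*u^3 - 12*u^2*v - 48*u^2 - 54*u*v^2 - 12*u*v + 2*v^2 + 8*v
  coeff of dv: -54*u^2*v - 12*u^2 + 12*u*v^2 + 52*u*v + 8*u + 54*v^3 + 24*v^2 - 8*v
F^* omega = (54*u^3 - 12*u^2*v - 48*u^2 - 54*u*v^2 - 12*u*v + 2*v^2 + 8*v) du + (-54*u^2*v - 12*u^2 + 12*u*v^2 + 52*u*v + 8*u + 54*v^3 + 24*v^2 - 8*v) dv.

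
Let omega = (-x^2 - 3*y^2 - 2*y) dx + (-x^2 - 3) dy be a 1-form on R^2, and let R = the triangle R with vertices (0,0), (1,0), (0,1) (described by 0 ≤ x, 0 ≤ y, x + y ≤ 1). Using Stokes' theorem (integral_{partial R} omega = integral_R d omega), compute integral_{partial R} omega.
integral_(partial R) omega = 5/3

Stokes: integral_partial_R omega = integral_R d omega with d omega = (∂Q/∂x - ∂P/∂y) dx ∧ dy.
  ∂Q/∂x = -2*x
  ∂P/∂y = -6*y - 2
  integrand = ∂Q/∂x - ∂P/∂y = -2*x + 6*y + 2.
Integrating over R: integral_0^1 integral_0^{1-x} (-2*x + 6*y + 2) dy dx = 5/3.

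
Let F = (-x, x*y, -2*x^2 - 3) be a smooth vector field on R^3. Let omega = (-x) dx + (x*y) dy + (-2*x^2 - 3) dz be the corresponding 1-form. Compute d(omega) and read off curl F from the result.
d(omega) = (0) dy ∧ dz + (4*x) dz ∧ dx + (y) dx ∧ dy; curl F = (0, 4*x, y)

d omega = sum_{i<j} (∂f_j/∂x_i - ∂f_i/∂x_j) dx_i ∧ dx_j. Under the identification (dy ∧ dz, dz ∧ dx, dx ∧ dy) ↔ (e_x, e_y, e_z), the coefficients are exactly the components of curl F. Compute:
  ∂R/∂y - ∂Q/∂z = (0) - (0) = 0
  ∂P/∂z - ∂R/∂x = (0) - (-4*x) = 4*x
  ∂Q/∂x - ∂P/∂y = (y) - (0) = y.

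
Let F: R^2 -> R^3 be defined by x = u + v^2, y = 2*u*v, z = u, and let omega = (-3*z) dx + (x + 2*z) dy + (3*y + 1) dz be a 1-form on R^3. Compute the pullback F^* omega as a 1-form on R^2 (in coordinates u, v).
F^* omega = (12*u*v - 3*u + 2*v^3 + 1) du + (2*u*(3*u + v^2 - 3*v)) dv

Using F^*(f dg) = (f ∘ F) d(g ∘ F), substitute each coordinate x_i by F_i(u, v) in f_i, and replace dx_i by d F_i = (∂F_i/∂u) du + (∂F_i/∂v) dv.
  For the x component: f_1(F) = -3*u; d F_1 = (1) du + (2*v) dv
  For the y component: f_2(F) = 3*u + v^2; d F_2 = (2*v) du + (2*u) dv
  For the z component: f_3(F) = 6*u*v + 1; d F_3 = (1) du + (0) dv
Combining and collecting du, dv coefficients:
  coeff of du: 12*u*v - 3*u + 2*v^3 + 1
  coeff of dv: 2*u*(3*u + v^2 - 3*v)
F^* omega = (12*u*v - 3*u + 2*v^3 + 1) du + (2*u*(3*u + v^2 - 3*v)) dv.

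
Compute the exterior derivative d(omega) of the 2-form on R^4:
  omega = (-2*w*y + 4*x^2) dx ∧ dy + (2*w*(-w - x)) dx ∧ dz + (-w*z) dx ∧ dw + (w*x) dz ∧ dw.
d(omega) = (-2*y) dx ∧ dy ∧ dw + (-2*w - 2*x) dx ∧ dz ∧ dw

For a 2-form omega = sum_{i<j} g_{ij} dx_i ∧ dx_j, the exterior derivative is
  d(omega) = sum_{i<j} d(g_{ij}) ∧ dx_i ∧ dx_j = sum_{i<j, k} (∂g_{ij}/∂x_k) dx_k ∧ dx_i ∧ dx_j.
Expand each term, using dx_k ∧ dx_i ∧ dx_j = sgn(permutation) dx_{(a)} ∧ dx_{(b)} ∧ dx_{(c)} with (a < b < c) sorted:
  d(-2*w*y + 4*x^2) includes (∂/∂w)(-2*w*y + 4*x^2) dw = (-2*y) dw, which multiplied by dx ∧ dy gives (-2*y) dx ∧ dy ∧ dw
  d(2*w*(-w - x)) includes (∂/∂w)(2*w*(-w - x)) dw = (-4*w - 2*x) dw, which multiplied by dx ∧ dz gives (-4*w - 2*x) dx ∧ dz ∧ dw
  d(-w*z) includes (∂/∂z)(-w*z) dz = (-w) dz, which multiplied by dx ∧ dw gives (w) dx ∧ dz ∧ dw
  d(w*x) includes (∂/∂x)(w*x) dx = (w) dx, which multiplied by dz ∧ dw gives (w) dx ∧ dz ∧ dw
Collecting like 3-forms: d(omega) = (-2*y) dx ∧ dy ∧ dw + (-2*w - 2*x) dx ∧ dz ∧ dw.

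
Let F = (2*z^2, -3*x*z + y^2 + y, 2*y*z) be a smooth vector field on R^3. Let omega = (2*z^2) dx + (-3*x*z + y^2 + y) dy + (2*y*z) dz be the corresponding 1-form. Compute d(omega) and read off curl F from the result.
d(omega) = (3*x + 2*z) dy ∧ dz + (4*z) dz ∧ dx + (-3*z) dx ∧ dy; curl F = (3*x + 2*z, 4*z, -3*z)

d omega = sum_{i<j} (∂f_j/∂x_i - ∂f_i/∂x_j) dx_i ∧ dx_j. Under the identification (dy ∧ dz, dz ∧ dx, dx ∧ dy) ↔ (e_x, e_y, e_z), the coefficients are exactly the components of curl F. Compute:
  ∂R/∂y - ∂Q/∂z = (2*z) - (-3*x) = 3*x + 2*z
  ∂P/∂z - ∂R/∂x = (4*z) - (0) = 4*z
  ∂Q/∂x - ∂P/∂y = (-3*z) - (0) = -3*z.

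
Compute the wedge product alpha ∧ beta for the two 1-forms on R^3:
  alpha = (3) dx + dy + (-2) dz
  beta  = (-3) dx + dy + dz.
alpha ∧ beta = (6) dx ∧ dy + (-3) dx ∧ dz + (3) dy ∧ dz

Distribute the wedge, using dx_i ∧ dx_j = -dx_j ∧ dx_i and dx_i ∧ dx_i = 0. For each pair (i, j) with i < j, the coefficient of dx_i ∧ dx_j in alpha ∧ beta is (alpha_i * beta_j - alpha_j * beta_i). Collecting: alpha ∧ beta = (6) dx ∧ dy + (-3) dx ∧ dz + (3) dy ∧ dz.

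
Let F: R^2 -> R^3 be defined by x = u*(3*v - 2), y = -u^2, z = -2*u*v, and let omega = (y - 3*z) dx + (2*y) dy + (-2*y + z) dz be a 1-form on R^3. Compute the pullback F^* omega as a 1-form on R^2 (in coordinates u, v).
F^* omega = (u*(4*u^2 - 7*u*v + 2*u + 22*v^2 - 12*v)) du + (u^2*(-7*u + 22*v)) dv

Using F^*(f dg) = (f ∘ F) d(g ∘ F), substitute each coordinate x_i by F_i(u, v) in f_i, and replace dx_i by d F_i = (∂F_i/∂u) du + (∂F_i/∂v) dv.
  For the x component: f_1(F) = u*(-u + 6*v); d F_1 = (3*v - 2) du + (3*u) dv
  For the y component: f_2(F) = -2*u^2; d F_2 = (-2*u) du + (0) dv
  For the z component: f_3(F) = 2*u*(u - v); d F_3 = (-2*v) du + (-2*u) dv
Combining and collecting du, dv coefficients:
  coeff of du: u*(4*u^2 - 7*u*v + 2*u + 22*v^2 - 12*v)
  coeff of dv: u^2*(-7*u + 22*v)
F^* omega = (u*(4*u^2 - 7*u*v + 2*u + 22*v^2 - 12*v)) du + (u^2*(-7*u + 22*v)) dv.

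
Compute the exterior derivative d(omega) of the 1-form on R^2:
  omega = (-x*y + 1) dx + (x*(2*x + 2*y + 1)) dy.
d(omega) = (5*x + 2*y + 1) dx ∧ dy

For a 1-form omega = sum_i f_i dx_i, the exterior derivative is
  d(omega) = sum_{i < j} (∂f_j/∂x_i - ∂f_i/∂x_j) dx_i ∧ dx_j.
  coefficient of dx ∧ dy: ∂f_2/∂x - ∂f_1/∂y = ∂(x*(2*x + 2*y + 1))/∂x - ∂(-x*y + 1)/∂y = 5*x + 2*y + 1
Assembling: d(omega) = (5*x + 2*y + 1) dx ∧ dy.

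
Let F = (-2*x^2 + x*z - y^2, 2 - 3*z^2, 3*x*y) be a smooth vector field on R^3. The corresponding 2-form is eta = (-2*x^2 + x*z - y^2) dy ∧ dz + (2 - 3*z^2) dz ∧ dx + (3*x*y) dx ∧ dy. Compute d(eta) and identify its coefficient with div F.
d(eta) = (-4*x + z) dx ∧ dy ∧ dz; div F = -4*x + z

For a 2-form in R^3 of the form above, applying d gives a 3-form with coefficient ∂P/∂x + ∂Q/∂y + ∂R/∂z:
  ∂P/∂x = -4*x + z
  ∂Q/∂y = 0
  ∂R/∂z = 0
Sum = -4*x + z, which is exactly div F.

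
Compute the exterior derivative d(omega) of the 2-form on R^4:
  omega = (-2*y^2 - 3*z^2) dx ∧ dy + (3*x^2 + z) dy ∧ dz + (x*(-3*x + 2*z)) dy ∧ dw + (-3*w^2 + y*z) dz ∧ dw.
d(omega) = (6*x - 6*z) dx ∧ dy ∧ dz + (-6*x + 2*z) dx ∧ dy ∧ dw + (-2*x + z) dy ∧ dz ∧ dw

For a 2-form omega = sum_{i<j} g_{ij} dx_i ∧ dx_j, the exterior derivative is
  d(omega) = sum_{i<j} d(g_{ij}) ∧ dx_i ∧ dx_j = sum_{i<j, k} (∂g_{ij}/∂x_k) dx_k ∧ dx_i ∧ dx_j.
Expand each term, using dx_k ∧ dx_i ∧ dx_j = sgn(permutation) dx_{(a)} ∧ dx_{(b)} ∧ dx_{(c)} with (a < b < c) sorted:
  d(-2*y^2 - 3*z^2) includes (∂/∂z)(-2*y^2 - 3*z^2) dz = (-6*z) dz, which multiplied by dx ∧ dy gives (-6*z) dx ∧ dy ∧ dz
  d(3*x^2 + z) includes (∂/∂x)(3*x^2 + z) dx = (6*x) dx, which multiplied by dy ∧ dz gives (6*x) dx ∧ dy ∧ dz
  d(x*(-3*x + 2*z)) includes (∂/∂x)(x*(-3*x + 2*z)) dx = (-6*x + 2*z) dx, which multiplied by dy ∧ dw gives (-6*x + 2*z) dx ∧ dy ∧ dw
  d(x*(-3*x + 2*z)) includes (∂/∂z)(x*(-3*x + 2*z)) dz = (2*x) dz, which multiplied by dy ∧ dw gives (-2*x) dy ∧ dz ∧ dw
  d(-3*w^2 + y*z) includes (∂/∂y)(-3*w^2 + y*z) dy = (z) dy, which multiplied by dz ∧ dw gives (z) dy ∧ dz ∧ dw
Collecting like 3-forms: d(omega) = (6*x - 6*z) dx ∧ dy ∧ dz + (-6*x + 2*z) dx ∧ dy ∧ dw + (-2*x + z) dy ∧ dz ∧ dw.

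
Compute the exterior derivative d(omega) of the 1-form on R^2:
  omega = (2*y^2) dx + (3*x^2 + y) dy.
d(omega) = (6*x - 4*y) dx ∧ dy

For a 1-form omega = sum_i f_i dx_i, the exterior derivative is
  d(omega) = sum_{i < j} (∂f_j/∂x_i - ∂f_i/∂x_j) dx_i ∧ dx_j.
  coefficient of dx ∧ dy: ∂f_2/∂x - ∂f_1/∂y = ∂(3*x^2 + y)/∂x - ∂(2*y^2)/∂y = 6*x - 4*y
Assembling: d(omega) = (6*x - 4*y) dx ∧ dy.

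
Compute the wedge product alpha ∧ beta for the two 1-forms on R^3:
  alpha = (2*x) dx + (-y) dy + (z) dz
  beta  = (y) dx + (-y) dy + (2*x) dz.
alpha ∧ beta = (y*(-2*x + y)) dx ∧ dy + (4*x^2 - y*z) dx ∧ dz + (y*(-2*x + z)) dy ∧ dz

Distribute the wedge, using dx_i ∧ dx_j = -dx_j ∧ dx_i and dx_i ∧ dx_i = 0. For each pair (i, j) with i < j, the coefficient of dx_i ∧ dx_j in alpha ∧ beta is (alpha_i * beta_j - alpha_j * beta_i). Collecting: alpha ∧ beta = (y*(-2*x + y)) dx ∧ dy + (4*x^2 - y*z) dx ∧ dz + (y*(-2*x + z)) dy ∧ dz.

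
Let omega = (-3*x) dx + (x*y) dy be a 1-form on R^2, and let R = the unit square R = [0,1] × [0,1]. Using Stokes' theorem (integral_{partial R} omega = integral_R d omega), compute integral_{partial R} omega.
integral_(partial R) omega = 1/2

Stokes: integral_partial_R omega = integral_R d omega with d omega = (∂Q/∂x - ∂P/∂y) dx ∧ dy.
  ∂Q/∂x = y
  ∂P/∂y = 0
  integrand = ∂Q/∂x - ∂P/∂y = y.
Integrating over R: integral_0^1 integral_0^1 (y) dx dy = 1/2.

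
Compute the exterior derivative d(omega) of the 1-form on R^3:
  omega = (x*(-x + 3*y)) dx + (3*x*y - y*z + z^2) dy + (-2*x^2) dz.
d(omega) = (-3*x + 3*y) dx ∧ dy + (-4*x) dx ∧ dz + (y - 2*z) dy ∧ dz

For a 1-form omega = sum_i f_i dx_i, the exterior derivative is
  d(omega) = sum_{i < j} (∂f_j/∂x_i - ∂f_i/∂x_j) dx_i ∧ dx_j.
  coefficient of dx ∧ dy: ∂f_2/∂x - ∂f_1/∂y = ∂(3*x*y - y*z + z^2)/∂x - ∂(x*(-x + 3*y))/∂y = -3*x + 3*y
  coefficient of dx ∧ dz: ∂f_3/∂x - ∂f_1/∂z = ∂(-2*x^2)/∂x - ∂(x*(-x + 3*y))/∂z = -4*x
  coefficient of dy ∧ dz: ∂f_3/∂y - ∂f_2/∂z = ∂(-2*x^2)/∂y - ∂(3*x*y - y*z + z^2)/∂z = y - 2*z
Assembling: d(omega) = (-3*x + 3*y) dx ∧ dy + (-4*x) dx ∧ dz + (y - 2*z) dy ∧ dz.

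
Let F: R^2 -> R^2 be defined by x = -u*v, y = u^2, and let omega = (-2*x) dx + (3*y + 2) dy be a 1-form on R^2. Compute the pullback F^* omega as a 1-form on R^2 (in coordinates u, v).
F^* omega = (2*u*(3*u^2 - v^2 + 2)) du + (-2*u^2*v) dv

Using F^*(f dg) = (f ∘ F) d(g ∘ F), substitute each coordinate x_i by F_i(u, v) in f_i, and replace dx_i by d F_i = (∂F_i/∂u) du + (∂F_i/∂v) dv.
  For the x component: f_1(F) = 2*u*v; d F_1 = (-v) du + (-u) dv
  For the y component: f_2(F) = 3*u^2 + 2; d F_2 = (2*u) du + (0) dv
Combining and collecting du, dv coefficients:
  coeff of du: 2*u*(3*u^2 - v^2 + 2)
  coeff of dv: -2*u^2*v
F^* omega = (2*u*(3*u^2 - v^2 + 2)) du + (-2*u^2*v) dv.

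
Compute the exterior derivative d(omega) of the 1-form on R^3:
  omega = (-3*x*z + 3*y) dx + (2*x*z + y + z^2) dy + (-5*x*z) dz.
d(omega) = (2*z - 3) dx ∧ dy + (3*x - 5*z) dx ∧ dz + (-2*x - 2*z) dy ∧ dz

For a 1-form omega = sum_i f_i dx_i, the exterior derivative is
  d(omega) = sum_{i < j} (∂f_j/∂x_i - ∂f_i/∂x_j) dx_i ∧ dx_j.
  coefficient of dx ∧ dy: ∂f_2/∂x - ∂f_1/∂y = ∂(2*x*z + y + z^2)/∂x - ∂(-3*x*z + 3*y)/∂y = 2*z - 3
  coefficient of dx ∧ dz: ∂f_3/∂x - ∂f_1/∂z = ∂(-5*x*z)/∂x - ∂(-3*x*z + 3*y)/∂z = 3*x - 5*z
  coefficient of dy ∧ dz: ∂f_3/∂y - ∂f_2/∂z = ∂(-5*x*z)/∂y - ∂(2*x*z + y + z^2)/∂z = -2*x - 2*z
Assembling: d(omega) = (2*z - 3) dx ∧ dy + (3*x - 5*z) dx ∧ dz + (-2*x - 2*z) dy ∧ dz.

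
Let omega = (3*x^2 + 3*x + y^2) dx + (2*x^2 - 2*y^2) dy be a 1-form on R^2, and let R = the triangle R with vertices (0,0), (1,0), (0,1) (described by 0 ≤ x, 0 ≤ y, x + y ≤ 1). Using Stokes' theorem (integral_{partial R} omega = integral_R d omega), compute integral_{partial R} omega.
integral_(partial R) omega = 1/3

Stokes: integral_partial_R omega = integral_R d omega with d omega = (∂Q/∂x - ∂P/∂y) dx ∧ dy.
  ∂Q/∂x = 4*x
  ∂P/∂y = 2*y
  integrand = ∂Q/∂x - ∂P/∂y = 4*x - 2*y.
Integrating over R: integral_0^1 integral_0^{1-x} (4*x - 2*y) dy dx = 1/3.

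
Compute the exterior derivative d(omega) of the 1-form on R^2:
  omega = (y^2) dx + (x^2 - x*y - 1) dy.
d(omega) = (2*x - 3*y) dx ∧ dy

For a 1-form omega = sum_i f_i dx_i, the exterior derivative is
  d(omega) = sum_{i < j} (∂f_j/∂x_i - ∂f_i/∂x_j) dx_i ∧ dx_j.
  coefficient of dx ∧ dy: ∂f_2/∂x - ∂f_1/∂y = ∂(x^2 - x*y - 1)/∂x - ∂(y^2)/∂y = 2*x - 3*y
Assembling: d(omega) = (2*x - 3*y) dx ∧ dy.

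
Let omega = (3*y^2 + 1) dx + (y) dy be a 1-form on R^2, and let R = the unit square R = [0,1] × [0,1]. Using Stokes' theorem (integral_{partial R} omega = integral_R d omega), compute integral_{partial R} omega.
integral_(partial R) omega = -3

Stokes: integral_partial_R omega = integral_R d omega with d omega = (∂Q/∂x - ∂P/∂y) dx ∧ dy.
  ∂Q/∂x = 0
  ∂P/∂y = 6*y
  integrand = ∂Q/∂x - ∂P/∂y = -6*y.
Integrating over R: integral_0^1 integral_0^1 (-6*y) dx dy = -3.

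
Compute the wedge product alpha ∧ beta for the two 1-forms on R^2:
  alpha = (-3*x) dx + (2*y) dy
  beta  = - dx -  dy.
alpha ∧ beta = (3*x + 2*y) dx ∧ dy

Distribute the wedge, using dx_i ∧ dx_j = -dx_j ∧ dx_i and dx_i ∧ dx_i = 0. For each pair (i, j) with i < j, the coefficient of dx_i ∧ dx_j in alpha ∧ beta is (alpha_i * beta_j - alpha_j * beta_i). Collecting: alpha ∧ beta = (3*x + 2*y) dx ∧ dy.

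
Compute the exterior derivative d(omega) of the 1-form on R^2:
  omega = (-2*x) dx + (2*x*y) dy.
d(omega) = (2*y) dx ∧ dy

For a 1-form omega = sum_i f_i dx_i, the exterior derivative is
  d(omega) = sum_{i < j} (∂f_j/∂x_i - ∂f_i/∂x_j) dx_i ∧ dx_j.
  coefficient of dx ∧ dy: ∂f_2/∂x - ∂f_1/∂y = ∂(2*x*y)/∂x - ∂(-2*x)/∂y = 2*y
Assembling: d(omega) = (2*y) dx ∧ dy.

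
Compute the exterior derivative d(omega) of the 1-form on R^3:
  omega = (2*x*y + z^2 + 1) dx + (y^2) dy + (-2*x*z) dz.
d(omega) = (-2*x) dx ∧ dy + (-4*z) dx ∧ dz

For a 1-form omega = sum_i f_i dx_i, the exterior derivative is
  d(omega) = sum_{i < j} (∂f_j/∂x_i - ∂f_i/∂x_j) dx_i ∧ dx_j.
  coefficient of dx ∧ dy: ∂f_2/∂x - ∂f_1/∂y = ∂(y^2)/∂x - ∂(2*x*y + z^2 + 1)/∂y = -2*x
  coefficient of dx ∧ dz: ∂f_3/∂x - ∂f_1/∂z = ∂(-2*x*z)/∂x - ∂(2*x*y + z^2 + 1)/∂z = -4*z
Assembling: d(omega) = (-2*x) dx ∧ dy + (-4*z) dx ∧ dz.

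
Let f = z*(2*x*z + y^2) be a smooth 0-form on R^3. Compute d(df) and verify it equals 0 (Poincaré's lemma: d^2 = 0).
d(df) = 0

Step 1: df = sum_i (∂f/∂x_i) dx_i = (2*z^2) dx + (2*y*z) dy + (4*x*z + y^2) dz.
Step 2: Apply d again. Using the 1-form formula, the coefficient of dx ∧ dy in d(df) is ∂^2 f/∂x ∂y - ∂^2 f/∂y ∂x = (0) - (0) = 0 (equality of mixed partials for smooth f).
Similarly for dx ∧ dz and dy ∧ dz — all coefficients vanish. So d(df) = 0.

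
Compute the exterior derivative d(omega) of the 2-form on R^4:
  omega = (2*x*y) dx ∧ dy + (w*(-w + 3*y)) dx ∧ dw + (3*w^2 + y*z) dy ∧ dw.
d(omega) = (-3*w) dx ∧ dy ∧ dw + (-y) dy ∧ dz ∧ dw

For a 2-form omega = sum_{i<j} g_{ij} dx_i ∧ dx_j, the exterior derivative is
  d(omega) = sum_{i<j} d(g_{ij}) ∧ dx_i ∧ dx_j = sum_{i<j, k} (∂g_{ij}/∂x_k) dx_k ∧ dx_i ∧ dx_j.
Expand each term, using dx_k ∧ dx_i ∧ dx_j = sgn(permutation) dx_{(a)} ∧ dx_{(b)} ∧ dx_{(c)} with (a < b < c) sorted:
  d(w*(-w + 3*y)) includes (∂/∂y)(w*(-w + 3*y)) dy = (3*w) dy, which multiplied by dx ∧ dw gives (-3*w) dx ∧ dy ∧ dw
  d(3*w^2 + y*z) includes (∂/∂z)(3*w^2 + y*z) dz = (y) dz, which multiplied by dy ∧ dw gives (-y) dy ∧ dz ∧ dw
Collecting like 3-forms: d(omega) = (-3*w) dx ∧ dy ∧ dw + (-y) dy ∧ dz ∧ dw.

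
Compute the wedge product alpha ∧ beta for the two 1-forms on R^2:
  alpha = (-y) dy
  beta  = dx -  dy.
alpha ∧ beta = (y) dx ∧ dy

Distribute the wedge, using dx_i ∧ dx_j = -dx_j ∧ dx_i and dx_i ∧ dx_i = 0. For each pair (i, j) with i < j, the coefficient of dx_i ∧ dx_j in alpha ∧ beta is (alpha_i * beta_j - alpha_j * beta_i). Collecting: alpha ∧ beta = (y) dx ∧ dy.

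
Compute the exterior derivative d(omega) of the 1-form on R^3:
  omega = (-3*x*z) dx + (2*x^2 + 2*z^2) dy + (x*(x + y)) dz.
d(omega) = (4*x) dx ∧ dy + (5*x + y) dx ∧ dz + (x - 4*z) dy ∧ dz

For a 1-form omega = sum_i f_i dx_i, the exterior derivative is
  d(omega) = sum_{i < j} (∂f_j/∂x_i - ∂f_i/∂x_j) dx_i ∧ dx_j.
  coefficient of dx ∧ dy: ∂f_2/∂x - ∂f_1/∂y = ∂(2*x^2 + 2*z^2)/∂x - ∂(-3*x*z)/∂y = 4*x
  coefficient of dx ∧ dz: ∂f_3/∂x - ∂f_1/∂z = ∂(x*(x + y))/∂x - ∂(-3*x*z)/∂z = 5*x + y
  coefficient of dy ∧ dz: ∂f_3/∂y - ∂f_2/∂z = ∂(x*(x + y))/∂y - ∂(2*x^2 + 2*z^2)/∂z = x - 4*z
Assembling: d(omega) = (4*x) dx ∧ dy + (5*x + y) dx ∧ dz + (x - 4*z) dy ∧ dz.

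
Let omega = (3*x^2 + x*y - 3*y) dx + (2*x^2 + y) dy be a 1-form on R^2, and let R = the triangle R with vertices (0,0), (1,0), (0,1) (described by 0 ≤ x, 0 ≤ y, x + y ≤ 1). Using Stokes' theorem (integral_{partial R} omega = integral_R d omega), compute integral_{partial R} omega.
integral_(partial R) omega = 2

Stokes: integral_partial_R omega = integral_R d omega with d omega = (∂Q/∂x - ∂P/∂y) dx ∧ dy.
  ∂Q/∂x = 4*x
  ∂P/∂y = x - 3
  integrand = ∂Q/∂x - ∂P/∂y = 3*x + 3.
Integrating over R: integral_0^1 integral_0^{1-x} (3*x + 3) dy dx = 2.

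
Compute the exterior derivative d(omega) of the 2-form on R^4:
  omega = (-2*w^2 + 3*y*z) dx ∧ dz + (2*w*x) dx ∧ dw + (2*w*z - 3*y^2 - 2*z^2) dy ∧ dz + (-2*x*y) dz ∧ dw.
d(omega) = (-3*z) dx ∧ dy ∧ dz + (-4*w - 2*y) dx ∧ dz ∧ dw + (-2*x + 2*z) dy ∧ dz ∧ dw

For a 2-form omega = sum_{i<j} g_{ij} dx_i ∧ dx_j, the exterior derivative is
  d(omega) = sum_{i<j} d(g_{ij}) ∧ dx_i ∧ dx_j = sum_{i<j, k} (∂g_{ij}/∂x_k) dx_k ∧ dx_i ∧ dx_j.
Expand each term, using dx_k ∧ dx_i ∧ dx_j = sgn(permutation) dx_{(a)} ∧ dx_{(b)} ∧ dx_{(c)} with (a < b < c) sorted:
  d(-2*w^2 + 3*y*z) includes (∂/∂y)(-2*w^2 + 3*y*z) dy = (3*z) dy, which multiplied by dx ∧ dz gives (-3*z) dx ∧ dy ∧ dz
  d(-2*w^2 + 3*y*z) includes (∂/∂w)(-2*w^2 + 3*y*z) dw = (-4*w) dw, which multiplied by dx ∧ dz gives (-4*w) dx ∧ dz ∧ dw
  d(2*w*z - 3*y^2 - 2*z^2) includes (∂/∂w)(2*w*z - 3*y^2 - 2*z^2) dw = (2*z) dw, which multiplied by dy ∧ dz gives (2*z) dy ∧ dz ∧ dw
  d(-2*x*y) includes (∂/∂x)(-2*x*y) dx = (-2*y) dx, which multiplied by dz ∧ dw gives (-2*y) dx ∧ dz ∧ dw
  d(-2*x*y) includes (∂/∂y)(-2*x*y) dy = (-2*x) dy, which multiplied by dz ∧ dw gives (-2*x) dy ∧ dz ∧ dw
Collecting like 3-forms: d(omega) = (-3*z) dx ∧ dy ∧ dz + (-4*w - 2*y) dx ∧ dz ∧ dw + (-2*x + 2*z) dy ∧ dz ∧ dw.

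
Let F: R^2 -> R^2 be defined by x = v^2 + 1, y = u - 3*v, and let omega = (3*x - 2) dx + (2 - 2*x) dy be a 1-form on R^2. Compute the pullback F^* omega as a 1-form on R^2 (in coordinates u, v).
F^* omega = (-2*v^2) du + (2*v*(3*v^2 + 3*v + 1)) dv

Using F^*(f dg) = (f ∘ F) d(g ∘ F), substitute each coordinate x_i by F_i(u, v) in f_i, and replace dx_i by d F_i = (∂F_i/∂u) du + (∂F_i/∂v) dv.
  For the x component: f_1(F) = 3*v^2 + 1; d F_1 = (0) du + (2*v) dv
  For the y component: f_2(F) = -2*v^2; d F_2 = (1) du + (-3) dv
Combining and collecting du, dv coefficients:
  coeff of du: -2*v^2
  coeff of dv: 2*v*(3*v^2 + 3*v + 1)
F^* omega = (-2*v^2) du + (2*v*(3*v^2 + 3*v + 1)) dv.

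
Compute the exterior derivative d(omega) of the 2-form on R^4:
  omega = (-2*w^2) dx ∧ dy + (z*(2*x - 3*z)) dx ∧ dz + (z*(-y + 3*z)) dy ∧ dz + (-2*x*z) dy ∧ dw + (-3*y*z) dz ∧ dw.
d(omega) = (-4*w - 2*z) dx ∧ dy ∧ dw + (2*x - 3*z) dy ∧ dz ∧ dw

For a 2-form omega = sum_{i<j} g_{ij} dx_i ∧ dx_j, the exterior derivative is
  d(omega) = sum_{i<j} d(g_{ij}) ∧ dx_i ∧ dx_j = sum_{i<j, k} (∂g_{ij}/∂x_k) dx_k ∧ dx_i ∧ dx_j.
Expand each term, using dx_k ∧ dx_i ∧ dx_j = sgn(permutation) dx_{(a)} ∧ dx_{(b)} ∧ dx_{(c)} with (a < b < c) sorted:
  d(-2*w^2) includes (∂/∂w)(-2*w^2) dw = (-4*w) dw, which multiplied by dx ∧ dy gives (-4*w) dx ∧ dy ∧ dw
  d(-2*x*z) includes (∂/∂x)(-2*x*z) dx = (-2*z) dx, which multiplied by dy ∧ dw gives (-2*z) dx ∧ dy ∧ dw
  d(-2*x*z) includes (∂/∂z)(-2*x*z) dz = (-2*x) dz, which multiplied by dy ∧ dw gives (2*x) dy ∧ dz ∧ dw
  d(-3*y*z) includes (∂/∂y)(-3*y*z) dy = (-3*z) dy, which multiplied by dz ∧ dw gives (-3*z) dy ∧ dz ∧ dw
Collecting like 3-forms: d(omega) = (-4*w - 2*z) dx ∧ dy ∧ dw + (2*x - 3*z) dy ∧ dz ∧ dw.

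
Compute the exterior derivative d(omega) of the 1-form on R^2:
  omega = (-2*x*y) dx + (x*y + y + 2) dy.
d(omega) = (2*x + y) dx ∧ dy

For a 1-form omega = sum_i f_i dx_i, the exterior derivative is
  d(omega) = sum_{i < j} (∂f_j/∂x_i - ∂f_i/∂x_j) dx_i ∧ dx_j.
  coefficient of dx ∧ dy: ∂f_2/∂x - ∂f_1/∂y = ∂(x*y + y + 2)/∂x - ∂(-2*x*y)/∂y = 2*x + y
Assembling: d(omega) = (2*x + y) dx ∧ dy.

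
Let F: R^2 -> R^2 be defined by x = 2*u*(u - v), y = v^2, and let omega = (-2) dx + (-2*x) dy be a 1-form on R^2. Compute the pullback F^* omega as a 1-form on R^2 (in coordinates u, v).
F^* omega = (-8*u + 4*v) du + (4*u*(-2*u*v + 2*v^2 + 1)) dv

Using F^*(f dg) = (f ∘ F) d(g ∘ F), substitute each coordinate x_i by F_i(u, v) in f_i, and replace dx_i by d F_i = (∂F_i/∂u) du + (∂F_i/∂v) dv.
  For the x component: f_1(F) = -2; d F_1 = (4*u - 2*v) du + (-2*u) dv
  For the y component: f_2(F) = 4*u*(-u + v); d F_2 = (0) du + (2*v) dv
Combining and collecting du, dv coefficients:
  coeff of du: -8*u + 4*v
  coeff of dv: 4*u*(-2*u*v + 2*v^2 + 1)
F^* omega = (-8*u + 4*v) du + (4*u*(-2*u*v + 2*v^2 + 1)) dv.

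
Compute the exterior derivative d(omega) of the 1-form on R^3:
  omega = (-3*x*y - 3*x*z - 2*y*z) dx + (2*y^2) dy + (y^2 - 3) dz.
d(omega) = (3*x + 2*z) dx ∧ dy + (3*x + 2*y) dx ∧ dz + (2*y) dy ∧ dz

For a 1-form omega = sum_i f_i dx_i, the exterior derivative is
  d(omega) = sum_{i < j} (∂f_j/∂x_i - ∂f_i/∂x_j) dx_i ∧ dx_j.
  coefficient of dx ∧ dy: ∂f_2/∂x - ∂f_1/∂y = ∂(2*y^2)/∂x - ∂(-3*x*y - 3*x*z - 2*y*z)/∂y = 3*x + 2*z
  coefficient of dx ∧ dz: ∂f_3/∂x - ∂f_1/∂z = ∂(y^2 - 3)/∂x - ∂(-3*x*y - 3*x*z - 2*y*z)/∂z = 3*x + 2*y
  coefficient of dy ∧ dz: ∂f_3/∂y - ∂f_2/∂z = ∂(y^2 - 3)/∂y - ∂(2*y^2)/∂z = 2*y
Assembling: d(omega) = (3*x + 2*z) dx ∧ dy + (3*x + 2*y) dx ∧ dz + (2*y) dy ∧ dz.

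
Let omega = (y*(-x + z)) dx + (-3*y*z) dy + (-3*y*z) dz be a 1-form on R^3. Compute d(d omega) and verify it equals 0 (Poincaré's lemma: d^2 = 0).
d(d omega) = 0

Step 1: d omega = sum_{i<j} (∂f_j/∂x_i - ∂f_i/∂x_j) dx_i ∧ dx_j:
  coeff of dx ∧ dy: x - z
  coeff of dx ∧ dz: -y
  coeff of dy ∧ dz: 3*y - 3*z
Step 2: Apply d again to each 2-form coefficient. The only possible 3-form in R^3 is dx ∧ dy ∧ dz, with coefficient
  ∂(coeff of dy∧dz)/∂x - ∂(coeff of dx∧dz)/∂y + ∂(coeff of dx∧dy)/∂z
  = ∂/∂x (3*y - 3*z) - ∂/∂y (-y) + ∂/∂z (x - z).
Each of these terms simplifies to sums of mixed partials that cancel in pairs. The result is 0 (by equality of mixed partials for smooth functions — Schwarz / Clairaut).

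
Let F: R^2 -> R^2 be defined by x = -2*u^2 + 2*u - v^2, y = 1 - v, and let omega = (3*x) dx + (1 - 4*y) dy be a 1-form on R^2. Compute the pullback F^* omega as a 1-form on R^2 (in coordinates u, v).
F^* omega = (24*u^3 - 36*u^2 + 12*u*v^2 + 12*u - 6*v^2) du + (12*u^2*v - 12*u*v + 6*v^3 - 4*v + 3) dv

Using F^*(f dg) = (f ∘ F) d(g ∘ F), substitute each coordinate x_i by F_i(u, v) in f_i, and replace dx_i by d F_i = (∂F_i/∂u) du + (∂F_i/∂v) dv.
  For the x component: f_1(F) = -6*u^2 + 6*u - 3*v^2; d F_1 = (2 - 4*u) du + (-2*v) dv
  For the y component: f_2(F) = 4*v - 3; d F_2 = (0) du + (-1) dv
Combining and collecting du, dv coefficients:
  coeff of du: 24*u^3 - 36*u^2 + 12*u*v^2 + 12*u - 6*v^2
  coeff of dv: 12*u^2*v - 12*u*v + 6*v^3 - 4*v + 3
F^* omega = (24*u^3 - 36*u^2 + 12*u*v^2 + 12*u - 6*v^2) du + (12*u^2*v - 12*u*v + 6*v^3 - 4*v + 3) dv.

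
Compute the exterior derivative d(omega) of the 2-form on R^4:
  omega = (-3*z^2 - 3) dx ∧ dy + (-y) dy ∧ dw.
d(omega) = (-6*z) dx ∧ dy ∧ dz

For a 2-form omega = sum_{i<j} g_{ij} dx_i ∧ dx_j, the exterior derivative is
  d(omega) = sum_{i<j} d(g_{ij}) ∧ dx_i ∧ dx_j = sum_{i<j, k} (∂g_{ij}/∂x_k) dx_k ∧ dx_i ∧ dx_j.
Expand each term, using dx_k ∧ dx_i ∧ dx_j = sgn(permutation) dx_{(a)} ∧ dx_{(b)} ∧ dx_{(c)} with (a < b < c) sorted:
  d(-3*z^2 - 3) includes (∂/∂z)(-3*z^2 - 3) dz = (-6*z) dz, which multiplied by dx ∧ dy gives (-6*z) dx ∧ dy ∧ dz
Collecting like 3-forms: d(omega) = (-6*z) dx ∧ dy ∧ dz.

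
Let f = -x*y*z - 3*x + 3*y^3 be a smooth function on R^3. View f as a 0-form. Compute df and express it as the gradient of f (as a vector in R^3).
df = (-y*z - 3) dx + (-x*z + 9*y^2) dy + (-x*y) dz; grad f = (-y*z - 3, -x*z + 9*y^2, -x*y)

For a 0-form f, d f = (∂f/∂x) dx + (∂f/∂y) dy + (∂f/∂z) dz. The components of the vector representation are exactly the entries of grad f in Cartesian coordinates:
  ∂f/∂x = -y*z - 3
  ∂f/∂y = -x*z + 9*y^2
  ∂f/∂z = -x*y.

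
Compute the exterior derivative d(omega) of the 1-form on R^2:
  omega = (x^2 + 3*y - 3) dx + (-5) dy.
d(omega) = (-3) dx ∧ dy

For a 1-form omega = sum_i f_i dx_i, the exterior derivative is
  d(omega) = sum_{i < j} (∂f_j/∂x_i - ∂f_i/∂x_j) dx_i ∧ dx_j.
  coefficient of dx ∧ dy: ∂f_2/∂x - ∂f_1/∂y = ∂(-5)/∂x - ∂(x^2 + 3*y - 3)/∂y = -3
Assembling: d(omega) = (-3) dx ∧ dy.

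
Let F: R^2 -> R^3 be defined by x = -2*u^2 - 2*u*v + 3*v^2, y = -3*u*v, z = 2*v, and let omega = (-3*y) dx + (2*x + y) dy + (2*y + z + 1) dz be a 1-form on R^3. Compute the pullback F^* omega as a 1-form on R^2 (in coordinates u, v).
F^* omega = (3*v*(-8*u^2 + u*v - 6*v^2)) du + (12*u^3 + 3*u^2*v + 36*u*v^2 - 12*u*v + 4*v + 2) dv

Using F^*(f dg) = (f ∘ F) d(g ∘ F), substitute each coordinate x_i by F_i(u, v) in f_i, and replace dx_i by d F_i = (∂F_i/∂u) du + (∂F_i/∂v) dv.
  For the x component: f_1(F) = 9*u*v; d F_1 = (-4*u - 2*v) du + (-2*u + 6*v) dv
  For the y component: f_2(F) = -4*u^2 - 7*u*v + 6*v^2; d F_2 = (-3*v) du + (-3*u) dv
  For the z component: f_3(F) = -6*u*v + 2*v + 1; d F_3 = (0) du + (2) dv
Combining and collecting du, dv coefficients:
  coeff of du: 3*v*(-8*u^2 + u*v - 6*v^2)
  coeff of dv: 12*u^3 + 3*u^2*v + 36*u*v^2 - 12*u*v + 4*v + 2
F^* omega = (3*v*(-8*u^2 + u*v - 6*v^2)) du + (12*u^3 + 3*u^2*v + 36*u*v^2 - 12*u*v + 4*v + 2) dv.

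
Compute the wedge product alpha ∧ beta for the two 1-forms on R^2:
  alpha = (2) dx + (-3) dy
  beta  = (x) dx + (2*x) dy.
alpha ∧ beta = (7*x) dx ∧ dy

Distribute the wedge, using dx_i ∧ dx_j = -dx_j ∧ dx_i and dx_i ∧ dx_i = 0. For each pair (i, j) with i < j, the coefficient of dx_i ∧ dx_j in alpha ∧ beta is (alpha_i * beta_j - alpha_j * beta_i). Collecting: alpha ∧ beta = (7*x) dx ∧ dy.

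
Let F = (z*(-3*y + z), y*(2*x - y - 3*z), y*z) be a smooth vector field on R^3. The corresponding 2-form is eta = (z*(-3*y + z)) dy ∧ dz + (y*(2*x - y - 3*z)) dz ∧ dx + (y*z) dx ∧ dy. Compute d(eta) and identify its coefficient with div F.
d(eta) = (2*x - y - 3*z) dx ∧ dy ∧ dz; div F = 2*x - y - 3*z

For a 2-form in R^3 of the form above, applying d gives a 3-form with coefficient ∂P/∂x + ∂Q/∂y + ∂R/∂z:
  ∂P/∂x = 0
  ∂Q/∂y = 2*x - 2*y - 3*z
  ∂R/∂z = y
Sum = 2*x - y - 3*z, which is exactly div F.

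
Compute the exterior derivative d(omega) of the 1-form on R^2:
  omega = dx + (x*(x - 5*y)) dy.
d(omega) = (2*x - 5*y) dx ∧ dy

For a 1-form omega = sum_i f_i dx_i, the exterior derivative is
  d(omega) = sum_{i < j} (∂f_j/∂x_i - ∂f_i/∂x_j) dx_i ∧ dx_j.
  coefficient of dx ∧ dy: ∂f_2/∂x - ∂f_1/∂y = ∂(x*(x - 5*y))/∂x - ∂(1)/∂y = 2*x - 5*y
Assembling: d(omega) = (2*x - 5*y) dx ∧ dy.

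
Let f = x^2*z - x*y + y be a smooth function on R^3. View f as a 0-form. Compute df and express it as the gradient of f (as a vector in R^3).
df = (2*x*z - y) dx + (1 - x) dy + (x^2) dz; grad f = (2*x*z - y, 1 - x, x^2)

For a 0-form f, d f = (∂f/∂x) dx + (∂f/∂y) dy + (∂f/∂z) dz. The components of the vector representation are exactly the entries of grad f in Cartesian coordinates:
  ∂f/∂x = 2*x*z - y
  ∂f/∂y = 1 - x
  ∂f/∂z = x^2.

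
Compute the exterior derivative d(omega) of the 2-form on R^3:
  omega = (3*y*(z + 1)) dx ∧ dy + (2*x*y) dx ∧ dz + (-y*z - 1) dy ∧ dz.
d(omega) = (-2*x + 3*y) dx ∧ dy ∧ dz

For a 2-form omega = sum_{i<j} g_{ij} dx_i ∧ dx_j, the exterior derivative is
  d(omega) = sum_{i<j} d(g_{ij}) ∧ dx_i ∧ dx_j = sum_{i<j, k} (∂g_{ij}/∂x_k) dx_k ∧ dx_i ∧ dx_j.
Expand each term, using dx_k ∧ dx_i ∧ dx_j = sgn(permutation) dx_{(a)} ∧ dx_{(b)} ∧ dx_{(c)} with (a < b < c) sorted:
  d(3*y*(z + 1)) includes (∂/∂z)(3*y*(z + 1)) dz = (3*y) dz, which multiplied by dx ∧ dy gives (3*y) dx ∧ dy ∧ dz
  d(2*x*y) includes (∂/∂y)(2*x*y) dy = (2*x) dy, which multiplied by dx ∧ dz gives (-2*x) dx ∧ dy ∧ dz
Collecting like 3-forms: d(omega) = (-2*x + 3*y) dx ∧ dy ∧ dz.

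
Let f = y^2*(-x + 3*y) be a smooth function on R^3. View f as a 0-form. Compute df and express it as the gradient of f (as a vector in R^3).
df = (-y^2) dx + (y*(-2*x + 9*y)) dy + (0) dz; grad f = (-y^2, y*(-2*x + 9*y), 0)

For a 0-form f, d f = (∂f/∂x) dx + (∂f/∂y) dy + (∂f/∂z) dz. The components of the vector representation are exactly the entries of grad f in Cartesian coordinates:
  ∂f/∂x = -y^2
  ∂f/∂y = y*(-2*x + 9*y)
  ∂f/∂z = 0.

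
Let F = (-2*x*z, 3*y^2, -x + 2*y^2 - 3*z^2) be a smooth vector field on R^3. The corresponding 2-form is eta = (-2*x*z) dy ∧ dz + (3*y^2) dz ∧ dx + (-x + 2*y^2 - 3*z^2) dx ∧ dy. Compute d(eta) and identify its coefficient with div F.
d(eta) = (6*y - 8*z) dx ∧ dy ∧ dz; div F = 6*y - 8*z

For a 2-form in R^3 of the form above, applying d gives a 3-form with coefficient ∂P/∂x + ∂Q/∂y + ∂R/∂z:
  ∂P/∂x = -2*z
  ∂Q/∂y = 6*y
  ∂R/∂z = -6*z
Sum = 6*y - 8*z, which is exactly div F.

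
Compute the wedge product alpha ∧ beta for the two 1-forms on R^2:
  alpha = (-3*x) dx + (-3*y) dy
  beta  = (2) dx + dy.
alpha ∧ beta = (-3*x + 6*y) dx ∧ dy

Distribute the wedge, using dx_i ∧ dx_j = -dx_j ∧ dx_i and dx_i ∧ dx_i = 0. For each pair (i, j) with i < j, the coefficient of dx_i ∧ dx_j in alpha ∧ beta is (alpha_i * beta_j - alpha_j * beta_i). Collecting: alpha ∧ beta = (-3*x + 6*y) dx ∧ dy.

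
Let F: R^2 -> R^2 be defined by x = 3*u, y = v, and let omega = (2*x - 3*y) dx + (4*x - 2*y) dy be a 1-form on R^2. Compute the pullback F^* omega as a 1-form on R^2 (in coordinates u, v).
F^* omega = (18*u - 9*v) du + (12*u - 2*v) dv

Using F^*(f dg) = (f ∘ F) d(g ∘ F), substitute each coordinate x_i by F_i(u, v) in f_i, and replace dx_i by d F_i = (∂F_i/∂u) du + (∂F_i/∂v) dv.
  For the x component: f_1(F) = 6*u - 3*v; d F_1 = (3) du + (0) dv
  For the y component: f_2(F) = 12*u - 2*v; d F_2 = (0) du + (1) dv
Combining and collecting du, dv coefficients:
  coeff of du: 18*u - 9*v
  coeff of dv: 12*u - 2*v
F^* omega = (18*u - 9*v) du + (12*u - 2*v) dv.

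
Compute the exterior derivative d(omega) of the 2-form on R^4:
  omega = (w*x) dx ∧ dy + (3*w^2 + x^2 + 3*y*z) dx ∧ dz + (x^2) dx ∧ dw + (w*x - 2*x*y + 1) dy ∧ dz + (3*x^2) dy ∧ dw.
d(omega) = (7*x) dx ∧ dy ∧ dw + (w - 2*y - 3*z) dx ∧ dy ∧ dz + (6*w) dx ∧ dz ∧ dw + (x) dy ∧ dz ∧ dw

For a 2-form omega = sum_{i<j} g_{ij} dx_i ∧ dx_j, the exterior derivative is
  d(omega) = sum_{i<j} d(g_{ij}) ∧ dx_i ∧ dx_j = sum_{i<j, k} (∂g_{ij}/∂x_k) dx_k ∧ dx_i ∧ dx_j.
Expand each term, using dx_k ∧ dx_i ∧ dx_j = sgn(permutation) dx_{(a)} ∧ dx_{(b)} ∧ dx_{(c)} with (a < b < c) sorted:
  d(w*x) includes (∂/∂w)(w*x) dw = (x) dw, which multiplied by dx ∧ dy gives (x) dx ∧ dy ∧ dw
  d(3*w^2 + x^2 + 3*y*z) includes (∂/∂y)(3*w^2 + x^2 + 3*y*z) dy = (3*z) dy, which multiplied by dx ∧ dz gives (-3*z) dx ∧ dy ∧ dz
  d(3*w^2 + x^2 + 3*y*z) includes (∂/∂w)(3*w^2 + x^2 + 3*y*z) dw = (6*w) dw, which multiplied by dx ∧ dz gives (6*w) dx ∧ dz ∧ dw
  d(w*x - 2*x*y + 1) includes (∂/∂x)(w*x - 2*x*y + 1) dx = (w - 2*y) dx, which multiplied by dy ∧ dz gives (w - 2*y) dx ∧ dy ∧ dz
  d(w*x - 2*x*y + 1) includes (∂/∂w)(w*x - 2*x*y + 1) dw = (x) dw, which multiplied by dy ∧ dz gives (x) dy ∧ dz ∧ dw
  d(3*x^2) includes (∂/∂x)(3*x^2) dx = (6*x) dx, which multiplied by dy ∧ dw gives (6*x) dx ∧ dy ∧ dw
Collecting like 3-forms: d(omega) = (7*x) dx ∧ dy ∧ dw + (w - 2*y - 3*z) dx ∧ dy ∧ dz + (6*w) dx ∧ dz ∧ dw + (x) dy ∧ dz ∧ dw.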